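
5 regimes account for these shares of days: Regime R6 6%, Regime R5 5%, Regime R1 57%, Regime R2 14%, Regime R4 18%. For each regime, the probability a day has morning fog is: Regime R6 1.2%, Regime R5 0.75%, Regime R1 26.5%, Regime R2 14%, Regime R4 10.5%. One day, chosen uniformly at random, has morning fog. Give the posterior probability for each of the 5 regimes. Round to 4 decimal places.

Regime R6 0.0038, Regime R5 0.0020, Regime R1 0.7923, Regime R2 0.1028, Regime R4 0.0991

Prior × likelihood for each hypothesis:
  Regime R6: 0.06 × 0.012 = 0.00072
  Regime R5: 0.05 × 0.0075 = 0.000375
  Regime R1: 0.57 × 0.265 = 0.15105
  Regime R2: 0.14 × 0.14 = 0.0196
  Regime R4: 0.18 × 0.105 = 0.0189
Sum = 0.190645.
P(Regime R6 | fog) = 0.00072/0.190645 ≈ 0.0038
P(Regime R5 | fog) = 0.000375/0.190645 ≈ 0.0020
P(Regime R1 | fog) = 0.15105/0.190645 ≈ 0.7923
P(Regime R2 | fog) = 0.0196/0.190645 ≈ 0.1028
P(Regime R4 | fog) = 0.0189/0.190645 ≈ 0.0991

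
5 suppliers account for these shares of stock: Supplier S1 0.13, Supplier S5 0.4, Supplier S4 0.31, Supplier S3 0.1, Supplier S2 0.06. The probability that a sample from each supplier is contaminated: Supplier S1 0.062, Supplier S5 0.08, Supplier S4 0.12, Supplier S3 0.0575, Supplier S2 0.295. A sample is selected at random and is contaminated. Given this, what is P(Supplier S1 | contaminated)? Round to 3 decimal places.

By Bayes' rule, posterior ∝ prior × likelihood:
  Supplier S1: 0.13 × 0.062 = 0.00806
  Supplier S5: 0.4 × 0.08 = 0.032
  Supplier S4: 0.31 × 0.12 = 0.0372
  Supplier S3: 0.1 × 0.0575 = 0.00575
  Supplier S2: 0.06 × 0.295 = 0.0177
Total = 0.10071.
P(Supplier S1 | evidence) = 0.00806 / 0.10071 ≈ 0.080.

0.080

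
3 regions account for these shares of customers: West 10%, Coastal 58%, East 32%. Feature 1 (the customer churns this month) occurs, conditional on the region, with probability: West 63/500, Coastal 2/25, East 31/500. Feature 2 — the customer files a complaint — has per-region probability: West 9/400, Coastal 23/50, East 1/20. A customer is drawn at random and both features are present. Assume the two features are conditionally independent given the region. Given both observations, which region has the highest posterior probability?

Unnormalized posteriors (prior × likelihood):
  West: 0.1 × 0.126 × 0.0225 = 0.0002835
  Coastal: 0.58 × 0.08 × 0.46 = 0.021344
  East: 0.32 × 0.062 × 0.05 = 0.000992
Normalizing constant = 0.0226195.
Largest term belongs to Coastal, so Coastal is most probable.

Coastal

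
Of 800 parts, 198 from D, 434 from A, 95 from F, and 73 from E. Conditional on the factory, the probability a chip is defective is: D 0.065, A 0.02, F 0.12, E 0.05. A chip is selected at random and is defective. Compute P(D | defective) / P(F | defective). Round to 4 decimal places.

1.1289

Compute prior × likelihood for every hypothesis:
  D: 0.2475 × 0.065 = 0.0160875
  A: 0.5425 × 0.02 = 0.01085
  F: 0.11875 × 0.12 = 0.01425
  E: 0.09125 × 0.05 = 0.0045625
Normalizing constant = 0.04575.
The ratio is 0.0160875 / 0.01425 (the normalizer cancels) = 1.1289.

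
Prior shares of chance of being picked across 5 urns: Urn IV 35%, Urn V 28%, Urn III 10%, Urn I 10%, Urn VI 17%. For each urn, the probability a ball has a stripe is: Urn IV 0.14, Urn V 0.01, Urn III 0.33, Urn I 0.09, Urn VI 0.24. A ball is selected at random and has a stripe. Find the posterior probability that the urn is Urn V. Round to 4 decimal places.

Unnormalized posteriors (prior × likelihood):
  Urn IV: 0.35 × 0.14 = 0.049
  Urn V: 0.28 × 0.01 = 0.0028
  Urn III: 0.1 × 0.33 = 0.033
  Urn I: 0.1 × 0.09 = 0.009
  Urn VI: 0.17 × 0.24 = 0.0408
Sum = 0.1346.
P(Urn V | evidence) = 0.0028 / 0.1346 ≈ 0.0208.

0.0208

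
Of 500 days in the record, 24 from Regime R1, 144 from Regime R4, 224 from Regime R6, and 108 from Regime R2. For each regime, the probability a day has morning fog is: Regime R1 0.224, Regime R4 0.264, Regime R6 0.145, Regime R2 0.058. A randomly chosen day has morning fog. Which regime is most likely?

Regime R4

Prior × likelihood for each hypothesis:
  Regime R1: 0.048 × 0.224 = 0.010752
  Regime R4: 0.288 × 0.264 = 0.076032
  Regime R6: 0.448 × 0.145 = 0.06496
  Regime R2: 0.216 × 0.058 = 0.012528
Normalizing constant = 0.164272.
Largest term belongs to Regime R4, so Regime R4 is most probable.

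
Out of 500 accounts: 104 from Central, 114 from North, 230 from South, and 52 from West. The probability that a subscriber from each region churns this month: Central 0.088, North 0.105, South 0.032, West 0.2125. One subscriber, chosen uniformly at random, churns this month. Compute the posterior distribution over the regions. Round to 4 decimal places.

Central 0.2315, North 0.3028, South 0.1862, West 0.2795

Compute prior × likelihood for every hypothesis:
  Central: 0.208 × 0.088 = 0.018304
  North: 0.228 × 0.105 = 0.02394
  South: 0.46 × 0.032 = 0.01472
  West: 0.104 × 0.2125 = 0.0221
Total = 0.079064.
P(Central | churn) = 0.018304/0.079064 ≈ 0.2315
P(North | churn) = 0.02394/0.079064 ≈ 0.3028
P(South | churn) = 0.01472/0.079064 ≈ 0.1862
P(West | churn) = 0.0221/0.079064 ≈ 0.2795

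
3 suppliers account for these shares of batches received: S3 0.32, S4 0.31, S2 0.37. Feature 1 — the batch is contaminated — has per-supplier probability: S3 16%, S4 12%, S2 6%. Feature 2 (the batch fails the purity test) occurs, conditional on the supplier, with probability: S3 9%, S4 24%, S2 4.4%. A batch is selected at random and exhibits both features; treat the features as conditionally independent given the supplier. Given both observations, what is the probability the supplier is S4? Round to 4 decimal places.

Unnormalized posteriors (prior × likelihood):
  S3: 0.32 × 0.16 × 0.09 = 0.004608
  S4: 0.31 × 0.12 × 0.24 = 0.008928
  S2: 0.37 × 0.06 × 0.044 = 0.0009768
Total = 0.0145128.
P(S4 | evidence) = 0.008928 / 0.0145128 ≈ 0.6152.

0.6152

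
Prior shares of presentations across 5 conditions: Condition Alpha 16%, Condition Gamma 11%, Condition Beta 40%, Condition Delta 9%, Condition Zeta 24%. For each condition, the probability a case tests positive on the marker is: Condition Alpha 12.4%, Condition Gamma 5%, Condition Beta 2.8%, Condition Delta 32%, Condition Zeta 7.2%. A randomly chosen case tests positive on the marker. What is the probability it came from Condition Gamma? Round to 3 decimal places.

0.067

Compute prior × likelihood for every hypothesis:
  Condition Alpha: 0.16 × 0.124 = 0.01984
  Condition Gamma: 0.11 × 0.05 = 0.0055
  Condition Beta: 0.4 × 0.028 = 0.0112
  Condition Delta: 0.09 × 0.32 = 0.0288
  Condition Zeta: 0.24 × 0.072 = 0.01728
Sum = 0.08262.
P(Condition Gamma | evidence) = 0.0055 / 0.08262 ≈ 0.067.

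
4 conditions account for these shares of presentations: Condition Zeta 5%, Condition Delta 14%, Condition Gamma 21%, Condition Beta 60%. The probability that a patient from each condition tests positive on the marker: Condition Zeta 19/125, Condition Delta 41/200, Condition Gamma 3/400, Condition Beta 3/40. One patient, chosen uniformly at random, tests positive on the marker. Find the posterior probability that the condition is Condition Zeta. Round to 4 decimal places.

Prior × likelihood for each hypothesis:
  Condition Zeta: 0.05 × 0.152 = 0.0076
  Condition Delta: 0.14 × 0.205 = 0.0287
  Condition Gamma: 0.21 × 0.0075 = 0.001575
  Condition Beta: 0.6 × 0.075 = 0.045
Sum = 0.082875.
P(Condition Zeta | evidence) = 0.0076 / 0.082875 ≈ 0.0917.

0.0917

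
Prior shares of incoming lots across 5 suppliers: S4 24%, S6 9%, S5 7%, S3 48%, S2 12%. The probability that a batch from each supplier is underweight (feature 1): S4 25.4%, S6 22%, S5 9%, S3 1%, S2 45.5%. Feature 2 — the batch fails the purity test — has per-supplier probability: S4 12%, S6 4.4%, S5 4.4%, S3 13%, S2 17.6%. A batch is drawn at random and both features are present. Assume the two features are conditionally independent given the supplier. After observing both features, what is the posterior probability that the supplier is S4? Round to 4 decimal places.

Compute prior × likelihood for every hypothesis:
  S4: 0.24 × 0.254 × 0.12 = 0.0073152
  S6: 0.09 × 0.22 × 0.044 = 0.0008712
  S5: 0.07 × 0.09 × 0.044 = 0.0002772
  S3: 0.48 × 0.01 × 0.13 = 0.000624
  S2: 0.12 × 0.455 × 0.176 = 0.0096096
Total = 0.0186972.
P(S4 | evidence) = 0.0073152 / 0.0186972 ≈ 0.3912.

0.3912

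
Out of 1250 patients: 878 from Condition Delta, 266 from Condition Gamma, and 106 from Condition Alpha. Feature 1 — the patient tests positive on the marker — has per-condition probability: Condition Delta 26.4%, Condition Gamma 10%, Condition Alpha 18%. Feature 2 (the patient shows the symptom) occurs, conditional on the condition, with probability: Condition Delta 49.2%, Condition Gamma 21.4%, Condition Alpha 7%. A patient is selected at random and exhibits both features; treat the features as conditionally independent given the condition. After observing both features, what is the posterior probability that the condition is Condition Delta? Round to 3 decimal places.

Compute prior × likelihood for every hypothesis:
  Condition Delta: 0.7024 × 0.264 × 0.492 = 0.0912333312
  Condition Gamma: 0.2128 × 0.1 × 0.214 = 0.00455392
  Condition Alpha: 0.0848 × 0.18 × 0.07 = 0.00106848
Normalizing constant = 0.0968557312.
P(Condition Delta | evidence) = 0.0912333312 / 0.0968557312 ≈ 0.942.

0.942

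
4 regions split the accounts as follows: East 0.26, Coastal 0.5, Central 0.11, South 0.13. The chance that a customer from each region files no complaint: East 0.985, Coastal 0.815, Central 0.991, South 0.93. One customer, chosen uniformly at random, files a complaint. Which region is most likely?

Taking complements, P(complaint | each) = East 0.015, Coastal 0.185, Central 0.009, South 0.07.
Prior × likelihood for each hypothesis:
  East: 0.26 × 0.015 = 0.0039
  Coastal: 0.5 × 0.185 = 0.0925
  Central: 0.11 × 0.009 = 0.00099
  South: 0.13 × 0.07 = 0.0091
Sum = 0.10649.
Largest term belongs to Coastal, so Coastal is most probable.

Coastal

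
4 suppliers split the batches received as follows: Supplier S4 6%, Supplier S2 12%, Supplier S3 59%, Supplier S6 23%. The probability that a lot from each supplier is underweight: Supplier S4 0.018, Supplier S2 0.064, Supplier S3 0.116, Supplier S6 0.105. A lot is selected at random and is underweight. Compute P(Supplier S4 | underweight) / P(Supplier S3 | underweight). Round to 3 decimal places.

Unnormalized posteriors (prior × likelihood):
  Supplier S4: 0.06 × 0.018 = 0.00108
  Supplier S2: 0.12 × 0.064 = 0.00768
  Supplier S3: 0.59 × 0.116 = 0.06844
  Supplier S6: 0.23 × 0.105 = 0.02415
Total = 0.10135.
The ratio is 0.00108 / 0.06844 (the normalizer cancels) = 0.016.

0.016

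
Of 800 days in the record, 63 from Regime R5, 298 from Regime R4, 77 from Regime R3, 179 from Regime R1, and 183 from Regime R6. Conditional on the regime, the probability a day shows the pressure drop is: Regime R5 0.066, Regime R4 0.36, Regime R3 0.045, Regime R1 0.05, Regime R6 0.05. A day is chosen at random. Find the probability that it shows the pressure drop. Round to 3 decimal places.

Unnormalized posteriors (prior × likelihood):
  Regime R5: 0.07875 × 0.066 = 0.0051975
  Regime R4: 0.3725 × 0.36 = 0.1341
  Regime R3: 0.09625 × 0.045 = 0.00433125
  Regime R1: 0.22375 × 0.05 = 0.0111875
  Regime R6: 0.22875 × 0.05 = 0.0114375
P(drop) = 0.0051975 + 0.1341 + 0.00433125 + 0.0111875 + 0.0114375 = 0.16625375 → 0.166.

0.166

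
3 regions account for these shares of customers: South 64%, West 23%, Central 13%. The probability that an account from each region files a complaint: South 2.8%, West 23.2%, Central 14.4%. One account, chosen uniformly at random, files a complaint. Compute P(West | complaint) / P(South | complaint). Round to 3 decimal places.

2.978

Compute prior × likelihood for every hypothesis:
  South: 0.64 × 0.028 = 0.01792
  West: 0.23 × 0.232 = 0.05336
  Central: 0.13 × 0.144 = 0.01872
Total = 0.09.
The ratio is 0.05336 / 0.01792 (the normalizer cancels) = 2.978.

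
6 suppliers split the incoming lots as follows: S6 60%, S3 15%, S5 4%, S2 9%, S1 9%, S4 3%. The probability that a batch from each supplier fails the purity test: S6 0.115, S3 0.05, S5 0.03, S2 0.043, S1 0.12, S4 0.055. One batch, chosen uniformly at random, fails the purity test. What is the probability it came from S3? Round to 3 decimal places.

0.080

Unnormalized posteriors (prior × likelihood):
  S6: 0.6 × 0.115 = 0.069
  S3: 0.15 × 0.05 = 0.0075
  S5: 0.04 × 0.03 = 0.0012
  S2: 0.09 × 0.043 = 0.00387
  S1: 0.09 × 0.12 = 0.0108
  S4: 0.03 × 0.055 = 0.00165
Sum = 0.09402.
P(S3 | evidence) = 0.0075 / 0.09402 ≈ 0.080.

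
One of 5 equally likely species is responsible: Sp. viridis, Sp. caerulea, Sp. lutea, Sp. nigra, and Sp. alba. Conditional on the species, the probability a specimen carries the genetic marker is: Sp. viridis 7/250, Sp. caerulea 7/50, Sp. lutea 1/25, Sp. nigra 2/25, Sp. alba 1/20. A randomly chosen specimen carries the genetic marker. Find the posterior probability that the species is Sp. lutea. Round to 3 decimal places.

0.118

With a uniform prior (1/5 each), posterior ∝ likelihood:
  Sp. viridis: 0.028
  Sp. caerulea: 0.14
  Sp. lutea: 0.04
  Sp. nigra: 0.08
  Sp. alba: 0.05
Sum = 0.338.
P(Sp. lutea | evidence) = 0.04 / 0.338 ≈ 0.118.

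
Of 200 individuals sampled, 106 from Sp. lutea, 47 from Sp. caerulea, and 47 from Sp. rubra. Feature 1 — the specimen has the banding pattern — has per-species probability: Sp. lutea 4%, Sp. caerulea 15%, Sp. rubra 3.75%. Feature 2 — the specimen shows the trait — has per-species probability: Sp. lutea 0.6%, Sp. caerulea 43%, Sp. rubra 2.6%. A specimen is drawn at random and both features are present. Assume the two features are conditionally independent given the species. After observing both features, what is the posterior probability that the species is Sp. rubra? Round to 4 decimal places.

Unnormalized posteriors (prior × likelihood):
  Sp. lutea: 0.53 × 0.04 × 0.006 = 0.0001272
  Sp. caerulea: 0.235 × 0.15 × 0.43 = 0.0151575
  Sp. rubra: 0.235 × 0.0375 × 0.026 = 0.000229125
Total = 0.015513825.
P(Sp. rubra | evidence) = 0.000229125 / 0.015513825 ≈ 0.0148.

0.0148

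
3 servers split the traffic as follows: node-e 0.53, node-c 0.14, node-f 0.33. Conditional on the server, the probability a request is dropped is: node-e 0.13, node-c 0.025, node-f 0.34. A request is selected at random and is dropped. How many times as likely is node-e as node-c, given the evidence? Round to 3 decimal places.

19.686

By Bayes' rule, posterior ∝ prior × likelihood:
  node-e: 0.53 × 0.13 = 0.0689
  node-c: 0.14 × 0.025 = 0.0035
  node-f: 0.33 × 0.34 = 0.1122
Total = 0.1846.
The ratio is 0.0689 / 0.0035 (the normalizer cancels) = 19.686.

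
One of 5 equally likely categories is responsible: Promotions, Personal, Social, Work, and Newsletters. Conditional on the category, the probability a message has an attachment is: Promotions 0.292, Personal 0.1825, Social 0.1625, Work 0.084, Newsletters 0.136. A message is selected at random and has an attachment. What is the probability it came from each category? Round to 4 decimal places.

Promotions 0.3407, Personal 0.2130, Social 0.1896, Work 0.0980, Newsletters 0.1587

Since the prior is uniform, the posterior is proportional to the likelihood:
  Promotions: 0.292
  Personal: 0.1825
  Social: 0.1625
  Work: 0.084
  Newsletters: 0.136
Total = 0.857.
P(Promotions | attachment) = 0.292/0.857 ≈ 0.3407
P(Personal | attachment) = 0.1825/0.857 ≈ 0.2130
P(Social | attachment) = 0.1625/0.857 ≈ 0.1896
P(Work | attachment) = 0.084/0.857 ≈ 0.0980
P(Newsletters | attachment) = 0.136/0.857 ≈ 0.1587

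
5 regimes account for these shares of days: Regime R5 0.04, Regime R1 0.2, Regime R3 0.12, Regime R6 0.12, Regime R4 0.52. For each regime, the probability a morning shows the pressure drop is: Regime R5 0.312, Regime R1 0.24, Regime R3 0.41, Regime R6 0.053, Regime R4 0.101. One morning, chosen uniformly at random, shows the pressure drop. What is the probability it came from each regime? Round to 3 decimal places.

Compute prior × likelihood for every hypothesis:
  Regime R5: 0.04 × 0.312 = 0.01248
  Regime R1: 0.2 × 0.24 = 0.048
  Regime R3: 0.12 × 0.41 = 0.0492
  Regime R6: 0.12 × 0.053 = 0.00636
  Regime R4: 0.52 × 0.101 = 0.05252
Sum = 0.16856.
P(Regime R5 | drop) = 0.01248/0.16856 ≈ 0.074
P(Regime R1 | drop) = 0.048/0.16856 ≈ 0.285
P(Regime R3 | drop) = 0.0492/0.16856 ≈ 0.292
P(Regime R6 | drop) = 0.00636/0.16856 ≈ 0.038
P(Regime R4 | drop) = 0.05252/0.16856 ≈ 0.312

Regime R5 0.074, Regime R1 0.285, Regime R3 0.292, Regime R6 0.038, Regime R4 0.312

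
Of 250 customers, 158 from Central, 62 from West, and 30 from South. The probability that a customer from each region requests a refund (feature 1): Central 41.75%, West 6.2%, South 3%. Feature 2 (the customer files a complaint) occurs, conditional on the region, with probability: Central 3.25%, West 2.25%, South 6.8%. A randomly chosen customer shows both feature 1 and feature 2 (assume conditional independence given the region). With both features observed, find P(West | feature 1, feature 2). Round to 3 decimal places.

0.038

Unnormalized posteriors (prior × likelihood):
  Central: 0.632 × 0.4175 × 0.0325 = 0.00857545
  West: 0.248 × 0.062 × 0.0225 = 0.00034596
  South: 0.12 × 0.03 × 0.068 = 0.0002448
Total = 0.00916621.
P(West | evidence) = 0.00034596 / 0.00916621 ≈ 0.038.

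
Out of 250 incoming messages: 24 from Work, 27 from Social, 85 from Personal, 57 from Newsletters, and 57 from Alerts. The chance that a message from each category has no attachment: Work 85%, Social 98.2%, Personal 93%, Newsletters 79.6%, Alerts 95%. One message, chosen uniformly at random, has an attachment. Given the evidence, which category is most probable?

Taking complements, P(attachment | each) = Work 0.15, Social 0.018, Personal 0.07, Newsletters 0.204, Alerts 0.05.
Compute prior × likelihood for every hypothesis:
  Work: 0.096 × 0.15 = 0.0144
  Social: 0.108 × 0.018 = 0.001944
  Personal: 0.34 × 0.07 = 0.0238
  Newsletters: 0.228 × 0.204 = 0.046512
  Alerts: 0.228 × 0.05 = 0.0114
Sum = 0.098056.
Largest term belongs to Newsletters, so Newsletters is most probable.

Newsletters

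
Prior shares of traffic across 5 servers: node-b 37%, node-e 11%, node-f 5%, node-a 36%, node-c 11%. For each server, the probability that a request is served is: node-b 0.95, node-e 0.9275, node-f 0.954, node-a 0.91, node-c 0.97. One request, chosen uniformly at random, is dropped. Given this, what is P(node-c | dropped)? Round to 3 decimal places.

0.051

Taking complements, P(dropped | each) = node-b 0.05, node-e 0.0725, node-f 0.046, node-a 0.09, node-c 0.03.
Unnormalized posteriors (prior × likelihood):
  node-b: 0.37 × 0.05 = 0.0185
  node-e: 0.11 × 0.0725 = 0.007975
  node-f: 0.05 × 0.046 = 0.0023
  node-a: 0.36 × 0.09 = 0.0324
  node-c: 0.11 × 0.03 = 0.0033
Sum = 0.064475.
P(node-c | evidence) = 0.0033 / 0.064475 ≈ 0.051.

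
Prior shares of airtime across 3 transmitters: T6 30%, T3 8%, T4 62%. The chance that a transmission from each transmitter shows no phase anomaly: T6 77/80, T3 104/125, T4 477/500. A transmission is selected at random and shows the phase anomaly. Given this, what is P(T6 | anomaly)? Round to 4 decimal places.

Taking complements, P(anomaly | each) = T6 0.0375, T3 0.168, T4 0.046.
Unnormalized posteriors (prior × likelihood):
  T6: 0.3 × 0.0375 = 0.01125
  T3: 0.08 × 0.168 = 0.01344
  T4: 0.62 × 0.046 = 0.02852
Normalizing constant = 0.05321.
P(T6 | evidence) = 0.01125 / 0.05321 ≈ 0.2114.

0.2114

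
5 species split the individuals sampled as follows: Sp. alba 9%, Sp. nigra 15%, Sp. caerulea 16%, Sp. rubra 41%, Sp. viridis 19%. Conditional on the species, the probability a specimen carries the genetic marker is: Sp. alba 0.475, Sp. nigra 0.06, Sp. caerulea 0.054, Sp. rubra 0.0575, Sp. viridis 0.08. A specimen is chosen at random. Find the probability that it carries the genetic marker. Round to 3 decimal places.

0.099

Prior × likelihood for each hypothesis:
  Sp. alba: 0.09 × 0.475 = 0.04275
  Sp. nigra: 0.15 × 0.06 = 0.009
  Sp. caerulea: 0.16 × 0.054 = 0.00864
  Sp. rubra: 0.41 × 0.0575 = 0.023575
  Sp. viridis: 0.19 × 0.08 = 0.0152
P(marker) = 0.04275 + 0.009 + 0.00864 + 0.023575 + 0.0152 = 0.099165 → 0.099.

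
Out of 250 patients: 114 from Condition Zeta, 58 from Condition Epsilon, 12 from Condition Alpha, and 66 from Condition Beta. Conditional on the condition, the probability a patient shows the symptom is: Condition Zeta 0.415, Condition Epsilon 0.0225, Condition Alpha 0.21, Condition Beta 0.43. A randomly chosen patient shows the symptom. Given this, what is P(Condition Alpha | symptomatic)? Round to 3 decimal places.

By Bayes' rule, posterior ∝ prior × likelihood:
  Condition Zeta: 0.456 × 0.415 = 0.18924
  Condition Epsilon: 0.232 × 0.0225 = 0.00522
  Condition Alpha: 0.048 × 0.21 = 0.01008
  Condition Beta: 0.264 × 0.43 = 0.11352
Total = 0.31806.
P(Condition Alpha | evidence) = 0.01008 / 0.31806 ≈ 0.032.

0.032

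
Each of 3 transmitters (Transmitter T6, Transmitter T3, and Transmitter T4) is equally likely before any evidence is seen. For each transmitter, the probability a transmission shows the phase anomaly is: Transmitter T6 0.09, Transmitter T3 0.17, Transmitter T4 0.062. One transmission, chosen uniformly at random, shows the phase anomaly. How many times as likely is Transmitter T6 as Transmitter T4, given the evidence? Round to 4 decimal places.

With a uniform prior (1/3 each), posterior ∝ likelihood:
  Transmitter T6: 0.09
  Transmitter T3: 0.17
  Transmitter T4: 0.062
Total = 0.322.
The ratio is 0.09 / 0.062 (the normalizer cancels) = 1.4516.

1.4516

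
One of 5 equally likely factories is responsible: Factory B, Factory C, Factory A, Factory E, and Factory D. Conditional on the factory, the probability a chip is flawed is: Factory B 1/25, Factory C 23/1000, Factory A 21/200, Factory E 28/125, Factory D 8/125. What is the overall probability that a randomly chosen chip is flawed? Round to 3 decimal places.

0.091

With a uniform prior (1/5 each), posterior ∝ likelihood:
  Factory B: 0.04
  Factory C: 0.023
  Factory A: 0.105
  Factory E: 0.224
  Factory D: 0.064
P(flawed) = (1/5) × (0.04 + 0.023 + 0.105 + 0.224 + 0.064) = 0.456/5 ≈ 0.091.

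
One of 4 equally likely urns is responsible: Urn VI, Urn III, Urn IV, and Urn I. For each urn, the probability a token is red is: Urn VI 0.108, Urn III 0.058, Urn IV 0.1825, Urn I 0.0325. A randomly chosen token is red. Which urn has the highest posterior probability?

Since the prior is uniform, the posterior is proportional to the likelihood:
  Urn VI: 0.108
  Urn III: 0.058
  Urn IV: 0.1825
  Urn I: 0.0325
Total = 0.381.
Largest term belongs to Urn IV, so Urn IV is most probable.

Urn IV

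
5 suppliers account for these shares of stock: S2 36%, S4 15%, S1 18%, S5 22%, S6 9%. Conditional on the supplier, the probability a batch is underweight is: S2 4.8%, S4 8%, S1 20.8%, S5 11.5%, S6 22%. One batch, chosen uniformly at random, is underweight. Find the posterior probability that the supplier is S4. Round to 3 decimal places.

0.107

By Bayes' rule, posterior ∝ prior × likelihood:
  S2: 0.36 × 0.048 = 0.01728
  S4: 0.15 × 0.08 = 0.012
  S1: 0.18 × 0.208 = 0.03744
  S5: 0.22 × 0.115 = 0.0253
  S6: 0.09 × 0.22 = 0.0198
Sum = 0.11182.
P(S4 | evidence) = 0.012 / 0.11182 ≈ 0.107.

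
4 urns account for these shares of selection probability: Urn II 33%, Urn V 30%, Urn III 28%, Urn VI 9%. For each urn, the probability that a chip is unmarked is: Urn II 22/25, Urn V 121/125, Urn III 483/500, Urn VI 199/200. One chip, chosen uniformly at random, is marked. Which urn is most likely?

Taking complements, P(marked | each) = Urn II 0.12, Urn V 0.032, Urn III 0.034, Urn VI 0.005.
Compute prior × likelihood for every hypothesis:
  Urn II: 0.33 × 0.12 = 0.0396
  Urn V: 0.3 × 0.032 = 0.0096
  Urn III: 0.28 × 0.034 = 0.00952
  Urn VI: 0.09 × 0.005 = 0.00045
Total = 0.05917.
Largest term belongs to Urn II, so Urn II is most probable.

Urn II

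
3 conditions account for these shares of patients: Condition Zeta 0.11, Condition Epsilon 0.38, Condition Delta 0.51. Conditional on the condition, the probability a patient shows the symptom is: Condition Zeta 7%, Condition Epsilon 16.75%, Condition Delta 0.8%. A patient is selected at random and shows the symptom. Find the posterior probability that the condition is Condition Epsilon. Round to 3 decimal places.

Prior × likelihood for each hypothesis:
  Condition Zeta: 0.11 × 0.07 = 0.0077
  Condition Epsilon: 0.38 × 0.1675 = 0.06365
  Condition Delta: 0.51 × 0.008 = 0.00408
Sum = 0.07543.
P(Condition Epsilon | evidence) = 0.06365 / 0.07543 ≈ 0.844.

0.844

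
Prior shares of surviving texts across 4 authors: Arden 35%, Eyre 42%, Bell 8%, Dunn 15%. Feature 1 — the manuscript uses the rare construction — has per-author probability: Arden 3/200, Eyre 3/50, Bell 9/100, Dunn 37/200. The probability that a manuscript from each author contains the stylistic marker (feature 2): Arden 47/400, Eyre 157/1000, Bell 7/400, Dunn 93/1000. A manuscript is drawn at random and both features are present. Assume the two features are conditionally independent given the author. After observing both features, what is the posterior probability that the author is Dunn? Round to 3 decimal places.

By Bayes' rule, posterior ∝ prior × likelihood:
  Arden: 0.35 × 0.015 × 0.1175 = 0.000616875
  Eyre: 0.42 × 0.06 × 0.157 = 0.0039564
  Bell: 0.08 × 0.09 × 0.0175 = 0.000126
  Dunn: 0.15 × 0.185 × 0.093 = 0.00258075
Total = 0.007280025.
P(Dunn | evidence) = 0.00258075 / 0.007280025 ≈ 0.354.

0.354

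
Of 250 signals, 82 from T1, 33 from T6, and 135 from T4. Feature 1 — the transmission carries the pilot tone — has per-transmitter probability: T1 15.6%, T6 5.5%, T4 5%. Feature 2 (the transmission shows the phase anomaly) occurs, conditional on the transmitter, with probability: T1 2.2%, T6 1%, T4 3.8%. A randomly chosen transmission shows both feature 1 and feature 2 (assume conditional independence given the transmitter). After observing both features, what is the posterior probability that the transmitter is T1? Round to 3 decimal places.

0.506

Unnormalized posteriors (prior × likelihood):
  T1: 0.328 × 0.156 × 0.022 = 0.001125696
  T6: 0.132 × 0.055 × 0.01 = 0.0000726
  T4: 0.54 × 0.05 × 0.038 = 0.001026
Sum = 0.002224296.
P(T1 | evidence) = 0.001125696 / 0.002224296 ≈ 0.506.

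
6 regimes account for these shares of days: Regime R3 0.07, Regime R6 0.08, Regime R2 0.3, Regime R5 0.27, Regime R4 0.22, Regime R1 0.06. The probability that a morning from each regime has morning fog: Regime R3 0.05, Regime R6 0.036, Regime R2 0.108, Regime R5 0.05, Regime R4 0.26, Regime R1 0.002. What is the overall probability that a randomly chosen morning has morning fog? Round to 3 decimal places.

0.110

Unnormalized posteriors (prior × likelihood):
  Regime R3: 0.07 × 0.05 = 0.0035
  Regime R6: 0.08 × 0.036 = 0.00288
  Regime R2: 0.3 × 0.108 = 0.0324
  Regime R5: 0.27 × 0.05 = 0.0135
  Regime R4: 0.22 × 0.26 = 0.0572
  Regime R1: 0.06 × 0.002 = 0.00012
P(fog) = 0.0035 + 0.00288 + 0.0324 + 0.0135 + 0.0572 + 0.00012 = 0.1096 → 0.110.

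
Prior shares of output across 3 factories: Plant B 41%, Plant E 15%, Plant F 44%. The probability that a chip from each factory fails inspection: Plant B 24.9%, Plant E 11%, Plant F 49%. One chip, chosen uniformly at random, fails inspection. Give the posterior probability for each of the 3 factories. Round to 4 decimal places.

Compute prior × likelihood for every hypothesis:
  Plant B: 0.41 × 0.249 = 0.10209
  Plant E: 0.15 × 0.11 = 0.0165
  Plant F: 0.44 × 0.49 = 0.2156
Normalizing constant = 0.33419.
P(Plant B | nonconforming) = 0.10209/0.33419 ≈ 0.3055
P(Plant E | nonconforming) = 0.0165/0.33419 ≈ 0.0494
P(Plant F | nonconforming) = 0.2156/0.33419 ≈ 0.6451

Plant B 0.3055, Plant E 0.0494, Plant F 0.6451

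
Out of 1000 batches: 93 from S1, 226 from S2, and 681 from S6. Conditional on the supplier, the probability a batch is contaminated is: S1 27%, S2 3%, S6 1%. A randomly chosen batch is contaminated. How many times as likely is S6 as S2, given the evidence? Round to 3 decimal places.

Compute prior × likelihood for every hypothesis:
  S1: 0.093 × 0.27 = 0.02511
  S2: 0.226 × 0.03 = 0.00678
  S6: 0.681 × 0.01 = 0.00681
Normalizing constant = 0.0387.
The ratio is 0.00681 / 0.00678 (the normalizer cancels) = 1.004.

1.004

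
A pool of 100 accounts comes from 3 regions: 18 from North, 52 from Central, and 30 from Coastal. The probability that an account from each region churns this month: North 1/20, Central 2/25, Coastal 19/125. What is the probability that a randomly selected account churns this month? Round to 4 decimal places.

0.0962

By Bayes' rule, posterior ∝ prior × likelihood:
  North: 0.18 × 0.05 = 0.009
  Central: 0.52 × 0.08 = 0.0416
  Coastal: 0.3 × 0.152 = 0.0456
P(churn) = 0.009 + 0.0416 + 0.0456 = 0.0962 → 0.0962.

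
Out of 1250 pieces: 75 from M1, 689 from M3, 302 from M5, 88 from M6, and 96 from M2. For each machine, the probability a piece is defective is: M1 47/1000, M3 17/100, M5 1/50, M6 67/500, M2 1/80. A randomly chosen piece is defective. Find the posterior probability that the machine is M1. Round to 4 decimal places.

Compute prior × likelihood for every hypothesis:
  M1: 0.06 × 0.047 = 0.00282
  M3: 0.5512 × 0.17 = 0.093704
  M5: 0.2416 × 0.02 = 0.004832
  M6: 0.0704 × 0.134 = 0.0094336
  M2: 0.0768 × 0.0125 = 0.00096
Total = 0.1117496.
P(M1 | evidence) = 0.00282 / 0.1117496 ≈ 0.0252.

0.0252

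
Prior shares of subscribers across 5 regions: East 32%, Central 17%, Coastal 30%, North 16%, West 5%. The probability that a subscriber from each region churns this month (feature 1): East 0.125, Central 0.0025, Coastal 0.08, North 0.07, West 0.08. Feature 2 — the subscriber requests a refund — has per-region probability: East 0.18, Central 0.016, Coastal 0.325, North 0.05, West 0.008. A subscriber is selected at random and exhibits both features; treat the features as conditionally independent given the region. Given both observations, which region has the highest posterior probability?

Unnormalized posteriors (prior × likelihood):
  East: 0.32 × 0.125 × 0.18 = 0.0072
  Central: 0.17 × 0.0025 × 0.016 = 0.0000068
  Coastal: 0.3 × 0.08 × 0.325 = 0.0078
  North: 0.16 × 0.07 × 0.05 = 0.00056
  West: 0.05 × 0.08 × 0.008 = 0.000032
Normalizing constant = 0.0155988.
Largest term belongs to Coastal, so Coastal is most probable.

Coastal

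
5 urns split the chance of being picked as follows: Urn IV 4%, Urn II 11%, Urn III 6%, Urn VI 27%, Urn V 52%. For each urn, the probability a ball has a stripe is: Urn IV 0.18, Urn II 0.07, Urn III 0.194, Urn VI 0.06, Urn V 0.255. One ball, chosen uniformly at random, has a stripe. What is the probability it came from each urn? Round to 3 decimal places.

Prior × likelihood for each hypothesis:
  Urn IV: 0.04 × 0.18 = 0.0072
  Urn II: 0.11 × 0.07 = 0.0077
  Urn III: 0.06 × 0.194 = 0.01164
  Urn VI: 0.27 × 0.06 = 0.0162
  Urn V: 0.52 × 0.255 = 0.1326
Normalizing constant = 0.17534.
P(Urn IV | striped) = 0.0072/0.17534 ≈ 0.041
P(Urn II | striped) = 0.0077/0.17534 ≈ 0.044
P(Urn III | striped) = 0.01164/0.17534 ≈ 0.066
P(Urn VI | striped) = 0.0162/0.17534 ≈ 0.092
P(Urn V | striped) = 0.1326/0.17534 ≈ 0.756

Urn IV 0.041, Urn II 0.044, Urn III 0.066, Urn VI 0.092, Urn V 0.756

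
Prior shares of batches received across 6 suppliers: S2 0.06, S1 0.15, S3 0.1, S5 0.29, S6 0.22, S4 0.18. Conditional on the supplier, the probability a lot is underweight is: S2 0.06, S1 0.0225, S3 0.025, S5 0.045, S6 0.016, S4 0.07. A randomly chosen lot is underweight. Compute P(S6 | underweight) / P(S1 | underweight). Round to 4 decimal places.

By Bayes' rule, posterior ∝ prior × likelihood:
  S2: 0.06 × 0.06 = 0.0036
  S1: 0.15 × 0.0225 = 0.003375
  S3: 0.1 × 0.025 = 0.0025
  S5: 0.29 × 0.045 = 0.01305
  S6: 0.22 × 0.016 = 0.00352
  S4: 0.18 × 0.07 = 0.0126
Sum = 0.038645.
The ratio is 0.00352 / 0.003375 (the normalizer cancels) = 1.0430.

1.0430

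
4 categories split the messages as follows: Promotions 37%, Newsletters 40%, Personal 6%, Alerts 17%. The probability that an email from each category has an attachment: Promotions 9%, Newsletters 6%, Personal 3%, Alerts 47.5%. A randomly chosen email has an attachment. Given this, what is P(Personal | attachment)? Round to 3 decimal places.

Unnormalized posteriors (prior × likelihood):
  Promotions: 0.37 × 0.09 = 0.0333
  Newsletters: 0.4 × 0.06 = 0.024
  Personal: 0.06 × 0.03 = 0.0018
  Alerts: 0.17 × 0.475 = 0.08075
Sum = 0.13985.
P(Personal | evidence) = 0.0018 / 0.13985 ≈ 0.013.

0.013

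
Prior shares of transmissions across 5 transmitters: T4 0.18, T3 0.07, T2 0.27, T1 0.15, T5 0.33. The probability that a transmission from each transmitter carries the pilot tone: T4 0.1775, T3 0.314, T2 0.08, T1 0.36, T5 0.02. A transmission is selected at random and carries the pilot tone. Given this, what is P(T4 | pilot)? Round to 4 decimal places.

0.2347

Unnormalized posteriors (prior × likelihood):
  T4: 0.18 × 0.1775 = 0.03195
  T3: 0.07 × 0.314 = 0.02198
  T2: 0.27 × 0.08 = 0.0216
  T1: 0.15 × 0.36 = 0.054
  T5: 0.33 × 0.02 = 0.0066
Normalizing constant = 0.13613.
P(T4 | evidence) = 0.03195 / 0.13613 ≈ 0.2347.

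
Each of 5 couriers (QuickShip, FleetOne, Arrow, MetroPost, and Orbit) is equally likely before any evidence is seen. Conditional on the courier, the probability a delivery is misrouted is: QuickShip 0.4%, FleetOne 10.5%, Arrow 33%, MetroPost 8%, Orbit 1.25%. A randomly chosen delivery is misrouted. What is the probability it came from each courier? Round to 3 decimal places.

Since the prior is uniform, the posterior is proportional to the likelihood:
  QuickShip: 0.004
  FleetOne: 0.105
  Arrow: 0.33
  MetroPost: 0.08
  Orbit: 0.0125
Sum = 0.5315.
P(QuickShip | misrouted) = 0.004/0.5315 ≈ 0.008
P(FleetOne | misrouted) = 0.105/0.5315 ≈ 0.198
P(Arrow | misrouted) = 0.33/0.5315 ≈ 0.621
P(MetroPost | misrouted) = 0.08/0.5315 ≈ 0.151
P(Orbit | misrouted) = 0.0125/0.5315 ≈ 0.024

QuickShip 0.008, FleetOne 0.198, Arrow 0.621, MetroPost 0.151, Orbit 0.024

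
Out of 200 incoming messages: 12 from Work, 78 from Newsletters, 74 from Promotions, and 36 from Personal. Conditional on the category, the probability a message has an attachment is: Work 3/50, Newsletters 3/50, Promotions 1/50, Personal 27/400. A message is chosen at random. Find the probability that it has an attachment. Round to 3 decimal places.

0.047

Unnormalized posteriors (prior × likelihood):
  Work: 0.06 × 0.06 = 0.0036
  Newsletters: 0.39 × 0.06 = 0.0234
  Promotions: 0.37 × 0.02 = 0.0074
  Personal: 0.18 × 0.0675 = 0.01215
P(attachment) = 0.0036 + 0.0234 + 0.0074 + 0.01215 = 0.04655 → 0.047.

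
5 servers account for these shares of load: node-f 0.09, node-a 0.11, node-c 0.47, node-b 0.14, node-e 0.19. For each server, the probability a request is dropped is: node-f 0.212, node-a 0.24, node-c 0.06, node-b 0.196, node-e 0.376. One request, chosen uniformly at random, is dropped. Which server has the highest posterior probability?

Prior × likelihood for each hypothesis:
  node-f: 0.09 × 0.212 = 0.01908
  node-a: 0.11 × 0.24 = 0.0264
  node-c: 0.47 × 0.06 = 0.0282
  node-b: 0.14 × 0.196 = 0.02744
  node-e: 0.19 × 0.376 = 0.07144
Normalizing constant = 0.17256.
Largest term belongs to node-e, so node-e is most probable.

node-e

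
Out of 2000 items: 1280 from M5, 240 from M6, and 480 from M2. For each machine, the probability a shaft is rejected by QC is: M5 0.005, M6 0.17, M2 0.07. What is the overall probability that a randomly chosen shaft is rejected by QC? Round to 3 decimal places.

0.040

By Bayes' rule, posterior ∝ prior × likelihood:
  M5: 0.64 × 0.005 = 0.0032
  M6: 0.12 × 0.17 = 0.0204
  M2: 0.24 × 0.07 = 0.0168
P(rejected) = 0.0032 + 0.0204 + 0.0168 = 0.0404 → 0.040.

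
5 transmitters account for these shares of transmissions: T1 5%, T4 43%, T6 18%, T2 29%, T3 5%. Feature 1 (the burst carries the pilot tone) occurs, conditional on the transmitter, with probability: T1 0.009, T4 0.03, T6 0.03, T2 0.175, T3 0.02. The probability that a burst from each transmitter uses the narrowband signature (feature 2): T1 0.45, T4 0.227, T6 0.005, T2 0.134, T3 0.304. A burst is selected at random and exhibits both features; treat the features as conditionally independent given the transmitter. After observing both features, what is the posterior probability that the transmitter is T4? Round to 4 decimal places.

0.2853

Prior × likelihood for each hypothesis:
  T1: 0.05 × 0.009 × 0.45 = 0.0002025
  T4: 0.43 × 0.03 × 0.227 = 0.0029283
  T6: 0.18 × 0.03 × 0.005 = 0.000027
  T2: 0.29 × 0.175 × 0.134 = 0.0068005
  T3: 0.05 × 0.02 × 0.304 = 0.000304
Sum = 0.0102623.
P(T4 | evidence) = 0.0029283 / 0.0102623 ≈ 0.2853.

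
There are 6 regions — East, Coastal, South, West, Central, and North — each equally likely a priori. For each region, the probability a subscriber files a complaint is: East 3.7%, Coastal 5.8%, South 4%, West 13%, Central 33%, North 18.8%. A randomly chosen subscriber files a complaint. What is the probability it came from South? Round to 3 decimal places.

0.051

With a uniform prior (1/6 each), posterior ∝ likelihood:
  East: 0.037
  Coastal: 0.058
  South: 0.04
  West: 0.13
  Central: 0.33
  North: 0.188
Total = 0.783.
P(South | evidence) = 0.04 / 0.783 ≈ 0.051.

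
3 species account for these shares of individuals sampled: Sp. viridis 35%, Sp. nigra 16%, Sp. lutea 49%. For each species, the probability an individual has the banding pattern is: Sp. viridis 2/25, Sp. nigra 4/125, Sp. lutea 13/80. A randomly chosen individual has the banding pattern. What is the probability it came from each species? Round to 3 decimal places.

Compute prior × likelihood for every hypothesis:
  Sp. viridis: 0.35 × 0.08 = 0.028
  Sp. nigra: 0.16 × 0.032 = 0.00512
  Sp. lutea: 0.49 × 0.1625 = 0.079625
Normalizing constant = 0.112745.
P(Sp. viridis | banded) = 0.028/0.112745 ≈ 0.248
P(Sp. nigra | banded) = 0.00512/0.112745 ≈ 0.045
P(Sp. lutea | banded) = 0.079625/0.112745 ≈ 0.706
(Check: 0.248+0.045+0.706 = 0.999.)

Sp. viridis 0.248, Sp. nigra 0.045, Sp. lutea 0.706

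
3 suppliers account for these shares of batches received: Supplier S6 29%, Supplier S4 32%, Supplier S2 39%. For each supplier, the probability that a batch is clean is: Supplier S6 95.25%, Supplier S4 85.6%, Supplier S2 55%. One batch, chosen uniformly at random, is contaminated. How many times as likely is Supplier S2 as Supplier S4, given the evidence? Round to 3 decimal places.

Taking complements, P(contaminated | each) = Supplier S6 0.0475, Supplier S4 0.144, Supplier S2 0.45.
Unnormalized posteriors (prior × likelihood):
  Supplier S6: 0.29 × 0.0475 = 0.013775
  Supplier S4: 0.32 × 0.144 = 0.04608
  Supplier S2: 0.39 × 0.45 = 0.1755
Sum = 0.235355.
The ratio is 0.1755 / 0.04608 (the normalizer cancels) = 3.809.

3.809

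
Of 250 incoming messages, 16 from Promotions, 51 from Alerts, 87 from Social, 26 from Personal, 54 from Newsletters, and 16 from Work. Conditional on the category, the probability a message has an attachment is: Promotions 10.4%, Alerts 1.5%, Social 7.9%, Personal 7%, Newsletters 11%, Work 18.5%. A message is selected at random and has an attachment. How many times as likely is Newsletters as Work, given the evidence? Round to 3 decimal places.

Prior × likelihood for each hypothesis:
  Promotions: 0.064 × 0.104 = 0.006656
  Alerts: 0.204 × 0.015 = 0.00306
  Social: 0.348 × 0.079 = 0.027492
  Personal: 0.104 × 0.07 = 0.00728
  Newsletters: 0.216 × 0.11 = 0.02376
  Work: 0.064 × 0.185 = 0.01184
Normalizing constant = 0.080088.
The ratio is 0.02376 / 0.01184 (the normalizer cancels) = 2.007.

2.007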